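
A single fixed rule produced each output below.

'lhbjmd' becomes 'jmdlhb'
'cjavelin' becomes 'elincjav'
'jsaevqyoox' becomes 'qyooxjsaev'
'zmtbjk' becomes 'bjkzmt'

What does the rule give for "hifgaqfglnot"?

fglnothifgaq

The rule is to swap the front and back halves of the string.
For "hifgaqfglnot" the result is "fglnothifgaq".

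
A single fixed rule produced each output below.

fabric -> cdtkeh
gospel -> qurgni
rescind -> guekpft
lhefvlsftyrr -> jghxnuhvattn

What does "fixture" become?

kzvwtgh

The pattern: move the first character to the end, then shift every letter 2 places forward in the alphabet (wrapping around).
Working it through for "fixture": intermediate "ixturef", final "kzvwtgh".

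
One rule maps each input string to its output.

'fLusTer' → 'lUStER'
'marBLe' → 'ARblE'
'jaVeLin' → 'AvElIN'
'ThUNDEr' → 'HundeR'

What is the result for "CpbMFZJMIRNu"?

PBmfzjmirnU

What's happening: delete the first character, then flip the case of every letter.
For "CpbMFZJMIRNu", step one produces "pbMFZJMIRNu"; step two turns that into "PBmfzjmirnU".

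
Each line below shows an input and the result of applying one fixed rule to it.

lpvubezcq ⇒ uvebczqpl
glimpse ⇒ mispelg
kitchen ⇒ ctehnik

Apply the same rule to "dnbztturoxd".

zbttruxodnd

In each case the input is transformed by: swap each adjacent pair of characters (1↔2, 3↔4, ...), then move the first 2 characters to the end (rotate left by 2).
For "dnbztturoxd", step one produces "ndzbttruxod"; step two turns that into "zbttruxodnd".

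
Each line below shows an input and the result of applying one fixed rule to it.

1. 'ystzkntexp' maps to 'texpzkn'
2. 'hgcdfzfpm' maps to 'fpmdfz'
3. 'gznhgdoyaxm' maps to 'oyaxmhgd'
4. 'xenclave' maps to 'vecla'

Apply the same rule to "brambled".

What's happening: delete the first 3 characters, then move the first 3 characters to the end (rotate left by 3).
So "brambled" becomes "edmbl".

edmbl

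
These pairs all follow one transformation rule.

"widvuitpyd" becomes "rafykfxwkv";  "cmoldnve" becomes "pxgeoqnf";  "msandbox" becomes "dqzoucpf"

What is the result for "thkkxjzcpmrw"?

In each case the input is transformed by: shift every letter 2 places forward in the alphabet (wrapping around), then move the last 3 characters to the front (rotate right by 3).
"thkkxjzcpmrw" → "otyvjmmzlber".

otyvjmmzlber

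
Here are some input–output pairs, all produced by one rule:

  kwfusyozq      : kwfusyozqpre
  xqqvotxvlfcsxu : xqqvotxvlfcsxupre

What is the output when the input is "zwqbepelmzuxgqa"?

zwqbepelmzuxgqapre

In each case the input is transformed by: append "pre".
So "zwqbepelmzuxgqa" becomes "zwqbepelmzuxgqapre".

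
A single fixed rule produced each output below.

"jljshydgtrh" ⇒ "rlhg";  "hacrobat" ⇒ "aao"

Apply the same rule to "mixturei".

What's happening: move the last 2 characters to the front (rotate right by 2), then keep one character in every 3, starting at position 1 (positions 1st, 4th, 7th, ...).
Working it through for "mixturei": intermediate "eimixtur", final "eiu".

eiu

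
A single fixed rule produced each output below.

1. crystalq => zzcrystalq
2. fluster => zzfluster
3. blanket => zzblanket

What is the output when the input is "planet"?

In each case the input is transformed by: prepend "zz".
So "planet" becomes "zzplanet".

zzplanet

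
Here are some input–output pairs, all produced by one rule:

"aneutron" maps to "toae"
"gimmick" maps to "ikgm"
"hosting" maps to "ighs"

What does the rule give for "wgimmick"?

What's happening: keep every other character starting from the first (positions 1st, 3rd, 5th, ...), then swap the front and back halves of the string.
Applying that to "wgimmick" gives "mcwi".

mcwi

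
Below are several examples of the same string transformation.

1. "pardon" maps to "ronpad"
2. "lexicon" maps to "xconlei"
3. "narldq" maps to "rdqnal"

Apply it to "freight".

The rule is to move the first 3 characters to the end (rotate left by 3), then swap the first and last characters.
So "freight" becomes "eghtfri".

eghtfri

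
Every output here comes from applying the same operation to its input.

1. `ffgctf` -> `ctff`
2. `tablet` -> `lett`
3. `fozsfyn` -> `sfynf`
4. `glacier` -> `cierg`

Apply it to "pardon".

The pattern: move the first character to the end, then delete the first 2 characters.
Starting from "pardon": after the first operation, "ardonp"; after the second, "donp".
(Check on "fozsfyn": → "ozsfynf" → "sfynf" ✓)

donp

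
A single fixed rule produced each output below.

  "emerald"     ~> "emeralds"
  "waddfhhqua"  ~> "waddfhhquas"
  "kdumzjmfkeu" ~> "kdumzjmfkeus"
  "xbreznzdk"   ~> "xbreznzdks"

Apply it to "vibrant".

The rule is to append "s".
"vibrant" → "vibrants".

vibrants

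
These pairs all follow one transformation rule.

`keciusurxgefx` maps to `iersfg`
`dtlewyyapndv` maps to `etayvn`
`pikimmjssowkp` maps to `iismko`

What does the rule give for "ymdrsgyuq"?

The transformation: keep every other character starting from the second (positions 2nd, 4th, 6th, ...), then swap each adjacent pair of characters (1↔2, 3↔4, ...).
For "ymdrsgyuq", step one produces "mrgu"; step two turns that into "rmug".

rmug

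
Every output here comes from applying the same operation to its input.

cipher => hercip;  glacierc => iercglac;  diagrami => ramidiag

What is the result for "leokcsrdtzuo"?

rdtzuoleokcs

The pattern: swap the front and back halves of the string.
So "leokcsrdtzuo" becomes "rdtzuoleokcs".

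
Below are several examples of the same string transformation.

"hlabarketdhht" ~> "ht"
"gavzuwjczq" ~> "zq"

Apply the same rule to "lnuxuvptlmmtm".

tm

Rule — keep only the last 2 characters.
On "lnuxuvptlmmtm" that produces "tm".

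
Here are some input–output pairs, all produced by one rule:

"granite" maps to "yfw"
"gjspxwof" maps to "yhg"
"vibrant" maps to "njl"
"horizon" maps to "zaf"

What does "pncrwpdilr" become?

Looking at the pairs, the operation is to shift every letter 8 places backward in the alphabet (wrapping around), then keep one character in every 3, starting at position 1 (positions 1st, 4th, 7th, ...).
Applying both steps to "pncrwpdilr": "hfujohvadj", then "hjvj".

hjvj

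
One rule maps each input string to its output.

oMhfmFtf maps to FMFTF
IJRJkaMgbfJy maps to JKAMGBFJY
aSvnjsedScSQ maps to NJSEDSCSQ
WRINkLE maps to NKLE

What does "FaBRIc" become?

The transformation: delete the first 3 characters, then convert every letter to uppercase.
Applying both steps to "FaBRIc": "RIc", then "RIC".

RIC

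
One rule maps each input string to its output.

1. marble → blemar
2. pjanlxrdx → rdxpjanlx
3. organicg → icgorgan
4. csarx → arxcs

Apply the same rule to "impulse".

The rule is to move the last 3 characters to the front (rotate right by 3).
So "impulse" becomes "lseimpu".

lseimpu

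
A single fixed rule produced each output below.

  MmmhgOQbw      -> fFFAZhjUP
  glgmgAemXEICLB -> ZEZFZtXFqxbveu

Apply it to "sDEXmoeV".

Each output is the input with this applied: shift every letter 7 places backward in the alphabet (wrapping around), then flip the case of every letter.
For "sDEXmoeV", step one produces "lWXQfhxO"; step two turns that into "LwxqFHXo".
(Check on "glgmgAemXEICLB": → "zezfzTxfQXBVEU" → "ZEZFZtXFqxbveu" ✓)

LwxqFHXo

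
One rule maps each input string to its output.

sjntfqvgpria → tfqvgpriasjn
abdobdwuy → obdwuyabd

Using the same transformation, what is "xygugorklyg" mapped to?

Each output is the input with this applied: move the first 3 characters to the end (rotate left by 3).
On "xygugorklyg" that produces "ugorklygxyg".

ugorklygxyg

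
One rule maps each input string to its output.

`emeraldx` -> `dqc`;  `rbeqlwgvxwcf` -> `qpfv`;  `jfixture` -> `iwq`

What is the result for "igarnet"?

hqs

In each case the input is transformed by: keep one character in every 3, starting at position 1 (positions 1st, 4th, 7th, ...), then shift every letter 1 place backward in the alphabet (wrapping around).
On "igarnet": the first step gives "irt", and the second then gives "hqs".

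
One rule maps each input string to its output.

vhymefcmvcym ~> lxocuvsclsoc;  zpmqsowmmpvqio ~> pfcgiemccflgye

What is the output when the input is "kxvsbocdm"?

anlirestc

What's happening: shift every letter 10 places backward in the alphabet (wrapping around).
For "kxvsbocdm" the result is "anlirestc".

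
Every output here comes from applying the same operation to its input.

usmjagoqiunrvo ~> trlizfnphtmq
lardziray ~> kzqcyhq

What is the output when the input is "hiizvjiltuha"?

ghhyuihkst

In each case the input is transformed by: shift every letter 1 place backward in the alphabet (wrapping around), then delete the last 2 characters.
On "hiizvjiltuha": the first step gives "ghhyuihkstgz", and the second then gives "ghhyuihkst".
(Check on "lardziray": → "kzqcyhqzx" → "kzqcyhq" ✓)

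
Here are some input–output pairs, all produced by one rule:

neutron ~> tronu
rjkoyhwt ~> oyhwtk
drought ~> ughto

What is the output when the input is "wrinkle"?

nklei

Looking at the pairs, the operation is to delete the first 2 characters, then move the first character to the end.
For "wrinkle", step one produces "inkle"; step two turns that into "nklei".
(Check on "neutron": → "utron" → "tronu" ✓)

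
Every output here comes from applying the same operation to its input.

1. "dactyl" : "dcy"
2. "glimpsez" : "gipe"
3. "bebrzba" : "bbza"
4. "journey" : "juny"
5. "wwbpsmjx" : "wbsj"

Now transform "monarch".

mnrh

Each output is the input with this applied: keep every other character starting from the first (positions 1st, 3rd, 5th, ...).
"monarch" → "mnrh".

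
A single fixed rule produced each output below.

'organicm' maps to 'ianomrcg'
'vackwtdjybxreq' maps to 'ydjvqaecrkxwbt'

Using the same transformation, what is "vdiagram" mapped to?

ragvmdai

The pattern: take characters alternately from the front and the back (1st, last, 2nd, 2nd-last, ...), then move the last 3 characters to the front (rotate right by 3).
On "vdiagram": the first step gives "vmdairag", and the second then gives "ragvmdai".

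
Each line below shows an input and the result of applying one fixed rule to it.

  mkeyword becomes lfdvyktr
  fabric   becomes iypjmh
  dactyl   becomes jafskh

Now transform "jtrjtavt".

yqahcaqa

The pattern: move the first 2 characters to the end (rotate left by 2), then shift every letter 7 places forward in the alphabet (wrapping around).
On "jtrjtavt": the first step gives "rjtavtjt", and the second then gives "yqahcaqa".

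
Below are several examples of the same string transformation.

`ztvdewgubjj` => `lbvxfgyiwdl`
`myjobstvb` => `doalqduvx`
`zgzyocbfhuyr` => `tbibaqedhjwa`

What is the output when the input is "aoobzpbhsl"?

Rule — shift every letter 2 places forward in the alphabet (wrapping around), then move the last character to the front.
On "aoobzpbhsl": the first step gives "cqqdbrdjun", and the second then gives "ncqqdbrdju".
(Check on "zgzyocbfhuyr": → "bibaqedhjwat" → "tbibaqedhjwa" ✓)

ncqqdbrdju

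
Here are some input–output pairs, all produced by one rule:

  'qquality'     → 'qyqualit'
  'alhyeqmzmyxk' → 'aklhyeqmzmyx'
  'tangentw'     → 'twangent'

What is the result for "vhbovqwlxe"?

vehbovqwlx

Each output is the input with this applied: swap the first and last characters, then move the last character to the front.
Starting from "vhbovqwlxe": after the first operation, "ehbovqwlxv"; after the second, "vehbovqwlx".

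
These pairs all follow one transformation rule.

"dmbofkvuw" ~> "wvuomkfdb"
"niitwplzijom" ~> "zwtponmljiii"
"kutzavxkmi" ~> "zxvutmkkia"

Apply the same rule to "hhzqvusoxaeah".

What's happening: sort the characters into reverse alphabetical order.
Doing the same to "hhzqvusoxaeah": "zxvusqohhheaa".

zxvusqohhheaa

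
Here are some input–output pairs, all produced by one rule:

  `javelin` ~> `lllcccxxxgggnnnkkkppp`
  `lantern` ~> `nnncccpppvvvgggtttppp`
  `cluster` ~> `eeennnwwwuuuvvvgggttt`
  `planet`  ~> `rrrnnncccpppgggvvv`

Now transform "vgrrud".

Looking at the pairs, the operation is to repeat every character 3 times, then shift every letter 2 places forward in the alphabet (wrapping around).
"vgrrud" → "vvvgggrrrrrruuuddd" → "xxxiiittttttwwwfff".

xxxiiittttttwwwfff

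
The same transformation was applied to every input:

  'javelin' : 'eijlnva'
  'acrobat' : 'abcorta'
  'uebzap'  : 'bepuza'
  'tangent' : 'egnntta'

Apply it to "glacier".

In each case the input is transformed by: sort the characters into alphabetical order, then move the first character to the end.
On "glacier": the first step gives "acegilr", and the second then gives "cegilra".

cegilra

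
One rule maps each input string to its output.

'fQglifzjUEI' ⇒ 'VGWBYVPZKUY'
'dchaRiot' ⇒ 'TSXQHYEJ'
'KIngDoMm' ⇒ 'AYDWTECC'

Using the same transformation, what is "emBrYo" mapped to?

UCRHOE

In each case the input is transformed by: shift every letter 10 places backward in the alphabet (wrapping around), then convert every letter to uppercase.
Starting from "emBrYo": after the first operation, "ucRhOe"; after the second, "UCRHOE".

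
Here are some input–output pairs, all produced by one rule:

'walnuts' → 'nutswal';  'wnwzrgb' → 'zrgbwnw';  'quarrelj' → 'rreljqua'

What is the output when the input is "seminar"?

inarsem

The pattern: move the first 3 characters to the end (rotate left by 3).
So "seminar" becomes "inarsem".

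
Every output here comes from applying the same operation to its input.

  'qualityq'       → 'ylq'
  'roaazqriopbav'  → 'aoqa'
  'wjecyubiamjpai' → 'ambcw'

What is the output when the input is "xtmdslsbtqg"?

qsdx

Rule — reverse the string, then keep one character in every 3, starting at position 2 (positions 2nd, 5th, 8th, ...).
Starting from "xtmdslsbtqg": after the first operation, "gqtbslsdmtx"; after the second, "qsdx".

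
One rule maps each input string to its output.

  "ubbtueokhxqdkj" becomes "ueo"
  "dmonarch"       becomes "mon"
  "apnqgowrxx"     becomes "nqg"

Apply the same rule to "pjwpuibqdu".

wpu

The transformation: swap the front and back halves of the string, then keep only the last 3 characters.
Applying both steps to "pjwpuibqdu": "ibqdupjwpu", then "wpu".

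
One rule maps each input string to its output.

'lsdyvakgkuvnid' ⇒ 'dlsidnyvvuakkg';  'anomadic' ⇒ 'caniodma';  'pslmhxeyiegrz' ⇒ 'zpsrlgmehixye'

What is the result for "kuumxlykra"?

Rule — swap the first and last characters, then take characters alternately from the front and the back (1st, last, 2nd, 2nd-last, ...).
Working it through for "kuumxlykra": intermediate "auumxlykrk", final "akurukmyxl".
(Check on "lsdyvakgkuvnid": → "dsdyvakgkuvnil" → "dlsidnyvvuakkg" ✓)

akurukmyxl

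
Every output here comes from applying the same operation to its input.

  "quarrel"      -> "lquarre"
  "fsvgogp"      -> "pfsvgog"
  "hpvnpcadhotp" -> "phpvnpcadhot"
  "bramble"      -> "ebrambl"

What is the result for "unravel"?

lunrave

What's happening: move the last character to the front.
"unravel" → "lunrave".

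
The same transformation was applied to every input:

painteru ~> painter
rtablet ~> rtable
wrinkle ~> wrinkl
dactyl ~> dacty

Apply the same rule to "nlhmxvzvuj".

What's happening: delete the last character.
For "nlhmxvzvuj" the result is "nlhmxvzvu".

nlhmxvzvu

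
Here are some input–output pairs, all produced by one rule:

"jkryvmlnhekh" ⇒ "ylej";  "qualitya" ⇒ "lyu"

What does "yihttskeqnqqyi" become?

tknyi

Looking at the pairs, the operation is to move the first 3 characters to the end (rotate left by 3), then keep one character in every 3, starting at position 1 (positions 1st, 4th, 7th, ...).
Starting from "yihttskeqnqqyi": after the first operation, "ttskeqnqqyiyih"; after the second, "tknyi".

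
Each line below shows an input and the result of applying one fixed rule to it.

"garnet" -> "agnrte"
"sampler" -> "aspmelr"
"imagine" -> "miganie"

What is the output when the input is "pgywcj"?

In each case the input is transformed by: swap each adjacent pair of characters (1↔2, 3↔4, ...).
For "pgywcj" the result is "gpwyjc".

gpwyjc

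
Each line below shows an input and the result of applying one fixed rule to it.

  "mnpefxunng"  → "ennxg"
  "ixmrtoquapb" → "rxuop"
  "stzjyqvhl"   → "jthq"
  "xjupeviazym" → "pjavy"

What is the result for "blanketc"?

nlce

What's happening: keep every other character starting from the second (positions 2nd, 4th, 6th, ...), then swap each adjacent pair of characters (1↔2, 3↔4, ...).
"blanketc" → "lnec" → "nlce".
(Check on "ixmrtoquapb": → "xroup" → "rxuop" ✓)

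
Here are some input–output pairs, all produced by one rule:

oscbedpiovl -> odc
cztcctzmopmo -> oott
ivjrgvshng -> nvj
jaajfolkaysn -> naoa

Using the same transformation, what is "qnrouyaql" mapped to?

lyr

Looking at the pairs, the operation is to keep one character in every 3, starting at position 3 (positions 3rd, 6th, 9th, ...), then reverse the string.
"qnrouyaql" → "ryl" → "lyr".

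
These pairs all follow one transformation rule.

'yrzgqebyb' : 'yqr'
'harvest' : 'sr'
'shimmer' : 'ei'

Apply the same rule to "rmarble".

la

The pattern: reverse the string, then keep one character in every 3, starting at position 2 (positions 2nd, 5th, 8th, ...).
Working it through for "rmarble": intermediate "elbramr", final "la".
(Check on "harvest": → "tsevrah" → "sr" ✓)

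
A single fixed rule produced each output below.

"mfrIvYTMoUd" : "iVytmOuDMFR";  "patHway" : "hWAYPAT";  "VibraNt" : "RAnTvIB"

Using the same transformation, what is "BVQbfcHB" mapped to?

Looking at the pairs, the operation is to flip the case of every letter, then move the first 3 characters to the end (rotate left by 3).
Applying both steps to "BVQbfcHB": "bvqBFChb", then "BFChbbvq".
(Check on "patHway": → "PAThWAY" → "hWAYPAT" ✓)

BFChbbvq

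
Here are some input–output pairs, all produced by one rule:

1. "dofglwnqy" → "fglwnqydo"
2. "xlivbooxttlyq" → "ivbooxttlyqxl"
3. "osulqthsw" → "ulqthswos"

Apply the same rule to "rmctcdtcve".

Looking at the pairs, the operation is to move the first 2 characters to the end (rotate left by 2).
For "rmctcdtcve" the result is "ctcdtcverm".

ctcdtcverm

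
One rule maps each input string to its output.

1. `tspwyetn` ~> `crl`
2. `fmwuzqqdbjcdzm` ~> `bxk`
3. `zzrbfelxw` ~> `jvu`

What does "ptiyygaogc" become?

mea

The rule is to shift every letter 2 places backward in the alphabet (wrapping around), then keep only the last 3 characters.
Applying both steps to "ptiyygaogc": "nrgwweymea", then "mea".
(Check on "zzrbfelxw": → "xxpzdcjvu" → "jvu" ✓)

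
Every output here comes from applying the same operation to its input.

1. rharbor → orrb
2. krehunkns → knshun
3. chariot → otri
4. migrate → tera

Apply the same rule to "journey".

eyrn

The transformation: delete the first 3 characters, then swap the front and back halves of the string.
For "journey" the result is "eyrn".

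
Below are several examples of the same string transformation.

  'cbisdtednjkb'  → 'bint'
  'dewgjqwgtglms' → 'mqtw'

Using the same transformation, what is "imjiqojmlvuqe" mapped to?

jloq

Each output is the input with this applied: keep one character in every 3, starting at position 3 (positions 3rd, 6th, 9th, ...), then sort the characters into alphabetical order.
On "imjiqojmlvuqe": the first step gives "jolq", and the second then gives "jloq".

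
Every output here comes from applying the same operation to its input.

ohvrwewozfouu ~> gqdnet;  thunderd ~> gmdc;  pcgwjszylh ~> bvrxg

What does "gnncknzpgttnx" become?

The rule is to shift every letter 1 place backward in the alphabet (wrapping around), then keep every other character starting from the second (positions 2nd, 4th, 6th, ...).
Applying both steps to "gnncknzpgttnx": "fmmbjmyofssmw", then "mbmosm".

mbmosm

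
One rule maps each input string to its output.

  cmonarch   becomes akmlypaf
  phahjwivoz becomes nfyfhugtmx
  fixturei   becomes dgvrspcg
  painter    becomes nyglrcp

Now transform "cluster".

ajsqrcp

The pattern: shift every letter 2 places backward in the alphabet (wrapping around).
Doing the same to "cluster": "ajsqrcp".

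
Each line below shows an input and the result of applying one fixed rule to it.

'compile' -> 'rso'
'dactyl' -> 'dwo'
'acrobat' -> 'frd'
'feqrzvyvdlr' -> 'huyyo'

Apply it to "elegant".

ojq

What's happening: keep every other character starting from the second (positions 2nd, 4th, 6th, ...), then shift every letter 3 places forward in the alphabet (wrapping around).
On "elegant": the first step gives "lgn", and the second then gives "ojq".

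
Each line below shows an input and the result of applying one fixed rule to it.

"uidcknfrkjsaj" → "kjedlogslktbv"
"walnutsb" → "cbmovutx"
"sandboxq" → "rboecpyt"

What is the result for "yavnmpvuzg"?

hbwonqwvaz

Each output is the input with this applied: swap the first and last characters, then shift every letter 1 place forward in the alphabet (wrapping around).
"yavnmpvuzg" → "gavnmpvuzy" → "hbwonqwvaz".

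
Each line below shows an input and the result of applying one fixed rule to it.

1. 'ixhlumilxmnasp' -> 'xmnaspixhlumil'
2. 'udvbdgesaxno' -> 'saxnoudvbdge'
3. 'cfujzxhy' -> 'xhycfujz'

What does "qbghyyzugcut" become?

What's happening: move the first character to the end, then swap the front and back halves of the string.
On "qbghyyzugcut": the first step gives "bghyyzugcutq", and the second then gives "ugcutqbghyyz".

ugcutqbghyyz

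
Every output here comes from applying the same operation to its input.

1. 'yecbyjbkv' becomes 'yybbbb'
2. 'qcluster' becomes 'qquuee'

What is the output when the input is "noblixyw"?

What's happening: keep one character in every 3, starting at position 1 (positions 1st, 4th, 7th, ...), then double every character.
For "noblixyw" the result is "nnllyy".

nnllyy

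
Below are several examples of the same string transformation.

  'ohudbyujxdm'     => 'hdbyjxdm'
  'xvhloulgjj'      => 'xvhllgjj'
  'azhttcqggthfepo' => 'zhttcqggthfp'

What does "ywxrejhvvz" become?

Looking at the pairs, the operation is to remove every vowel.
So "ywxrejhvvz" becomes "ywxrjhvvz".

ywxrjhvvz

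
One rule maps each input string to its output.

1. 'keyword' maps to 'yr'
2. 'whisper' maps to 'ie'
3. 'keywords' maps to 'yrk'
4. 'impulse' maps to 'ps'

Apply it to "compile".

Rule — move the first character to the end, then keep one character in every 3, starting at position 2 (positions 2nd, 5th, 8th, ...).
"compile" → "ompilec" → "ml".

ml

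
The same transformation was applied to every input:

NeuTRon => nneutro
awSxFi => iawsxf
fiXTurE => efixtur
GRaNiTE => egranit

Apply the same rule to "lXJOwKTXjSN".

In each case the input is transformed by: move the last character to the front, then convert every letter to lowercase.
On "lXJOwKTXjSN" that produces "nlxjowktxjs".
(Check on "awSxFi": → "iawSxF" → "iawsxf" ✓)

nlxjowktxjs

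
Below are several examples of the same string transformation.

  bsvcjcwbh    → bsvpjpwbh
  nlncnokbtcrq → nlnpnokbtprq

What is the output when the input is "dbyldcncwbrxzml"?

Each output is the input with this applied: replace every "c" with "p".
For "dbyldcncwbrxzml" the result is "dbyldpnpwbrxzml".

dbyldpnpwbrxzml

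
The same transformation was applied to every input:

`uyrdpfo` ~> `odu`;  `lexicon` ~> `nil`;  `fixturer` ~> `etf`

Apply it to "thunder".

Each output is the input with this applied: keep one character in every 3, starting at position 1 (positions 1st, 4th, 7th, ...), then reverse the string.
"thunder" → "tnr" → "rnt".

rnt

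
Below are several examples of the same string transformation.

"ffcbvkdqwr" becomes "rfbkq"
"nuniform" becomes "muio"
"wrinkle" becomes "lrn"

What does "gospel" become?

Rule — keep every other character starting from the second (positions 2nd, 4th, 6th, ...), then move the last character to the front.
Starting from "gospel": after the first operation, "opl"; after the second, "lop".

lop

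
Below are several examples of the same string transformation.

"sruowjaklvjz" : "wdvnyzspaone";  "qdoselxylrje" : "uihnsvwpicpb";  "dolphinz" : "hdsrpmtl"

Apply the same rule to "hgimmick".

lokgmmqq

Each output is the input with this applied: take characters alternately from the front and the back (1st, last, 2nd, 2nd-last, ...), then shift every letter 4 places forward in the alphabet (wrapping around).
On "hgimmick": the first step gives "hkgciimm", and the second then gives "lokgmmqq".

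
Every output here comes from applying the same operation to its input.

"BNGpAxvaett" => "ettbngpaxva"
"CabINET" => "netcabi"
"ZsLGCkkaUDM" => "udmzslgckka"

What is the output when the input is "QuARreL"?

relquar

Looking at the pairs, the operation is to move the last 3 characters to the front (rotate right by 3), then convert every letter to lowercase.
Applying both steps to "QuARreL": "reLQuAR", then "relquar".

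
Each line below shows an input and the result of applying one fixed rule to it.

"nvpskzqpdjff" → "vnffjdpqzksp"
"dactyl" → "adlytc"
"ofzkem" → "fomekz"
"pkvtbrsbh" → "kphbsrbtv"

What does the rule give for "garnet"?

agtenr

Each output is the input with this applied: reverse the string, then move the last 2 characters to the front (rotate right by 2).
"garnet" → "tenrag" → "agtenr".
(Check on "pkvtbrsbh": → "hbsrbtvkp" → "kphbsrbtv" ✓)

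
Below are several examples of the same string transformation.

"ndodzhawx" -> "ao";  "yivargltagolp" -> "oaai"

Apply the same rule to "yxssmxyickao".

oai

The pattern: reverse the string, then keep only the vowels.
For "yxssmxyickao", step one produces "oakciyxmssxy"; step two turns that into "oai".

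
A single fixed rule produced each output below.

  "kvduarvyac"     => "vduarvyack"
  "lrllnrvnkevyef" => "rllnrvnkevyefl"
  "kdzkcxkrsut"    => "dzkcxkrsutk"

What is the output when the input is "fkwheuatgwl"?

kwheuatgwlf

Each output is the input with this applied: move the first character to the end.
On "fkwheuatgwl" that produces "kwheuatgwlf".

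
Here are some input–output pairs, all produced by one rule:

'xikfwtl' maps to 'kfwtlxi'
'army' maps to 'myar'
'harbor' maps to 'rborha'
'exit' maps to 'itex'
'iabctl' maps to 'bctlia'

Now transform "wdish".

ishwd

The rule is to move the first 2 characters to the end (rotate left by 2).
On "wdish" that produces "ishwd".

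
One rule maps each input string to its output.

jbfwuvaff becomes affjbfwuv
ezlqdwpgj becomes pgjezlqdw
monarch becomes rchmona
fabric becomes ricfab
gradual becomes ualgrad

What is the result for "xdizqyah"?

Looking at the pairs, the operation is to move the last 3 characters to the front (rotate right by 3).
So "xdizqyah" becomes "yahxdizq".

yahxdizq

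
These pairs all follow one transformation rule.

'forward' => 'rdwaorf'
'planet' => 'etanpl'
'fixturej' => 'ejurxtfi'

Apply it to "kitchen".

What's happening: reverse the string, then swap each adjacent pair of characters (1↔2, 3↔4, ...).
Starting from "kitchen": after the first operation, "nehctik"; after the second, "enchitk".

enchitk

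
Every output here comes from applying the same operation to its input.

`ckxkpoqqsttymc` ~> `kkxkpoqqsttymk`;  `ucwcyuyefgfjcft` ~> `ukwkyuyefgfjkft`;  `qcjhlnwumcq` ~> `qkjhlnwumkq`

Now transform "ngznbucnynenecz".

ngznbuknynenekz

What's happening: replace every "c" with "k".
Applying that to "ngznbucnynenecz" gives "ngznbuknynenekz".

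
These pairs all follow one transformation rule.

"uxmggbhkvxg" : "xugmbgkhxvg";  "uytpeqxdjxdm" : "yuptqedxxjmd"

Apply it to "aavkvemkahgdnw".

The transformation: swap each adjacent pair of characters (1↔2, 3↔4, ...).
"aavkvemkahgdnw" → "aakvevkmhadgwn".

aakvevkmhadgwn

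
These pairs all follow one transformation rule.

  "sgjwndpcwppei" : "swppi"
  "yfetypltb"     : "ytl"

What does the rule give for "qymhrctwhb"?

qhtb

What's happening: keep one character in every 3, starting at position 1 (positions 1st, 4th, 7th, ...).
"qymhrctwhb" → "qhtb".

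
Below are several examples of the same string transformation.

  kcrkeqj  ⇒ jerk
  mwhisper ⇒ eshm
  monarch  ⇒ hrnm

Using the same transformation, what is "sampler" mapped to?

rlms

The transformation: keep every other character starting from the first (positions 1st, 3rd, 5th, ...), then reverse the string.
On "sampler": the first step gives "smlr", and the second then gives "rlms".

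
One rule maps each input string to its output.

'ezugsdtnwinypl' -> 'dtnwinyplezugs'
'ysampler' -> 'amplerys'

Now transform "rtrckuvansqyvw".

uvansqyvwrtrck

Looking at the pairs, the operation is to swap the front and back halves of the string, then move the last 2 characters to the front (rotate right by 2).
"rtrckuvansqyvw" → "uvansqyvwrtrck".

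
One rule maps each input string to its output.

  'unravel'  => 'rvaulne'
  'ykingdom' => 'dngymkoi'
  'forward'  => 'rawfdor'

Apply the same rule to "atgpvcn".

gvpantc

Each output is the input with this applied: take characters alternately from the front and the back (1st, last, 2nd, 2nd-last, ...), then move the last 3 characters to the front (rotate right by 3).
Applying that to "atgpvcn" gives "gvpantc".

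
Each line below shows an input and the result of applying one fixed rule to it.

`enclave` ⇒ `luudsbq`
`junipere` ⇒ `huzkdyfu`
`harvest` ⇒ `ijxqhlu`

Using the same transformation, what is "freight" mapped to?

The transformation: move the last 2 characters to the front (rotate right by 2), then shift every letter 10 places backward in the alphabet (wrapping around).
So "freight" becomes "xjvhuyw".

xjvhuyw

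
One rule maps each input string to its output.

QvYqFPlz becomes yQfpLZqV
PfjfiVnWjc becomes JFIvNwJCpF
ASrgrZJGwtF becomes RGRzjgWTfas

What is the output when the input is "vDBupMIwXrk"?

bUPmiWxRKVd

Looking at the pairs, the operation is to flip the case of every letter, then move the first 2 characters to the end (rotate left by 2).
Starting from "vDBupMIwXrk": after the first operation, "VdbUPmiWxRK"; after the second, "bUPmiWxRKVd".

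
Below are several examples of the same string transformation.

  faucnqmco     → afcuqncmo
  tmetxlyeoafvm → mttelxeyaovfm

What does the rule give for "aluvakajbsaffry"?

The rule is to swap each adjacent pair of characters (1↔2, 3↔4, ...).
Applying that to "aluvakajbsaffry" gives "lavukajasbfarfy".

lavukajasbfarfy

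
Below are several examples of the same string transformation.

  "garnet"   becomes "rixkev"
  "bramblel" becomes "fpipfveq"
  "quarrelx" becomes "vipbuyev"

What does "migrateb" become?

exifqmkv

The rule is to shift every letter 4 places forward in the alphabet (wrapping around), then swap the front and back halves of the string.
For "migrateb" the result is "exifqmkv".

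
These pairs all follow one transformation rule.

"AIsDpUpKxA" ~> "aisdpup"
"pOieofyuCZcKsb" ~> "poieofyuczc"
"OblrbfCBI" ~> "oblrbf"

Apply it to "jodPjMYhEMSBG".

Each output is the input with this applied: delete the last 3 characters, then convert every letter to lowercase.
"jodPjMYhEMSBG" → "jodpjmyhem".

jodpjmyhem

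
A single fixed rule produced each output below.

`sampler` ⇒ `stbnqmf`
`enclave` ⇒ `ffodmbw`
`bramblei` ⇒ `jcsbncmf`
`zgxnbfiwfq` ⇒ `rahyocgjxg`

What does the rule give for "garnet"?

The transformation: shift every letter 1 place forward in the alphabet (wrapping around), then move the last character to the front.
For "garnet", step one produces "hbsofu"; step two turns that into "uhbsof".

uhbsof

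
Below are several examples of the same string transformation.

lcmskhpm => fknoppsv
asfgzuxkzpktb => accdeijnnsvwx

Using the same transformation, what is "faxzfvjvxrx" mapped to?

Looking at the pairs, the operation is to shift every letter 3 places forward in the alphabet (wrapping around), then sort the characters into alphabetical order.
On "faxzfvjvxrx": the first step gives "idaciymyaua", and the second then gives "aaacdiimuyy".

aaacdiimuyy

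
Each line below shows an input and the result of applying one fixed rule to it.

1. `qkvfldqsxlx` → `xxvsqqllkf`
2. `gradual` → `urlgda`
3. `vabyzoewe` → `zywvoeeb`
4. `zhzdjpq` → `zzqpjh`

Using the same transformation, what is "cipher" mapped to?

rpihe

What's happening: sort the characters into reverse alphabetical order, then delete the last character.
"cipher" → "rpihec" → "rpihe".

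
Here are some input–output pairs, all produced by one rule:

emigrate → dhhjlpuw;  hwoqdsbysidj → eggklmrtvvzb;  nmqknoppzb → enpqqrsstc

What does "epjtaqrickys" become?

dfhlmnstuvwb

Each output is the input with this applied: sort the characters into alphabetical order, then shift every letter 3 places forward in the alphabet (wrapping around).
For "epjtaqrickys", step one produces "aceijkpqrsty"; step two turns that into "dfhlmnstuvwb".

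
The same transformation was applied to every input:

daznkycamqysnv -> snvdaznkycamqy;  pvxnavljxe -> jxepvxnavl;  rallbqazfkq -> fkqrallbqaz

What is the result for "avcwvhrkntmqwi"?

The rule is to move the last 3 characters to the front (rotate right by 3).
Applying that to "avcwvhrkntmqwi" gives "qwiavcwvhrkntm".

qwiavcwvhrkntm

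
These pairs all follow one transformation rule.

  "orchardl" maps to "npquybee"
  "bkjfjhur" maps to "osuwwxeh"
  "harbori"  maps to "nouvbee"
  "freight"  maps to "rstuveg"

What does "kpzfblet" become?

The transformation: sort the characters into alphabetical order, then shift every letter 13 places forward in the alphabet (wrapping around) — i.e. ROT13.
For "kpzfblet", step one produces "befklptz"; step two turns that into "orsxycgm".
(Check on "bkjfjhur": → "bfhjjkru" → "osuwwxeh" ✓)

orsxycgm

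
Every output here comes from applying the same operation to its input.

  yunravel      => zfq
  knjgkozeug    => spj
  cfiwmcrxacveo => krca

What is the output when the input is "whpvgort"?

What's happening: shift every letter 5 places forward in the alphabet (wrapping around), then keep one character in every 3, starting at position 2 (positions 2nd, 5th, 8th, ...).
"whpvgort" → "bmualtwy" → "mly".

mly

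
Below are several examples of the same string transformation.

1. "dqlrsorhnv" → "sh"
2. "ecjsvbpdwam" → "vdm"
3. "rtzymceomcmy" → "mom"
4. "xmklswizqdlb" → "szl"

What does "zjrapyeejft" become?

Each output is the input with this applied: delete the first 3 characters, then keep one character in every 3, starting at position 2 (positions 2nd, 5th, 8th, ...).
On "zjrapyeejft": the first step gives "apyeejft", and the second then gives "pet".

pet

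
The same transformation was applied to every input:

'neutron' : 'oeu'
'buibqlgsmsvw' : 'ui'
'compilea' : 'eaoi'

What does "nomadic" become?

ioa

Each output is the input with this applied: move the last 3 characters to the front (rotate right by 3), then keep only the vowels.
"nomadic" → "dicnoma" → "ioa".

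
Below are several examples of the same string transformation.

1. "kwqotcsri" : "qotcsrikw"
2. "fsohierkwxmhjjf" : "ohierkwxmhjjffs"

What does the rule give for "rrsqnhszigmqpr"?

Rule — move the first 2 characters to the end (rotate left by 2).
On "rrsqnhszigmqpr" that produces "sqnhszigmqprrr".

sqnhszigmqprrr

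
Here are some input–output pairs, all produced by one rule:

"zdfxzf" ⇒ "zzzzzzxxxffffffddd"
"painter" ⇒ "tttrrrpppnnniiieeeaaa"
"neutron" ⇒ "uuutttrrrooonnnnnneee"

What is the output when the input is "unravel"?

In each case the input is transformed by: sort the characters into reverse alphabetical order, then repeat every character 3 times.
"unravel" → "vvvuuurrrnnnllleeeaaa".

vvvuuurrrnnnllleeeaaa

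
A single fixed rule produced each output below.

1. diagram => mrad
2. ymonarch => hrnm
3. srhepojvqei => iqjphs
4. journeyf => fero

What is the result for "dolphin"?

nhld

In each case the input is transformed by: reverse the string, then keep every other character starting from the first (positions 1st, 3rd, 5th, ...).
Starting from "dolphin": after the first operation, "nihplod"; after the second, "nhld".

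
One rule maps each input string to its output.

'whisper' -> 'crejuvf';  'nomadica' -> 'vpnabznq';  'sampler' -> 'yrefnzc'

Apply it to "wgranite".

vgrjtena

The transformation: move the last 3 characters to the front (rotate right by 3), then shift every letter 13 places forward in the alphabet (wrapping around) — i.e. ROT13.
"wgranite" → "vgrjtena".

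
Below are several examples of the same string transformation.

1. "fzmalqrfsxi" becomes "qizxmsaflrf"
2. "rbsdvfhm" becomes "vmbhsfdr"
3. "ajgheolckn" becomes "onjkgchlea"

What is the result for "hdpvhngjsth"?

The transformation: take characters alternately from the front and the back (1st, last, 2nd, 2nd-last, ...), then swap the first and last characters.
Starting from "hdpvhngjsth": after the first operation, "hhdtpsvjhgn"; after the second, "nhdtpsvjhgh".

nhdtpsvjhgh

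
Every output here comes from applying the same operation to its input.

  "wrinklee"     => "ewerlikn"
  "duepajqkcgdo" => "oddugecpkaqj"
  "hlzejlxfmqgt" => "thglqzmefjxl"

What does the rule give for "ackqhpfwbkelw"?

walcekkqbhwpf

Looking at the pairs, the operation is to reverse the string, then take characters alternately from the front and the back (1st, last, 2nd, 2nd-last, ...).
Working it through for "ackqhpfwbkelw": intermediate "wlekbwfphqkca", final "walcekkqbhwpf".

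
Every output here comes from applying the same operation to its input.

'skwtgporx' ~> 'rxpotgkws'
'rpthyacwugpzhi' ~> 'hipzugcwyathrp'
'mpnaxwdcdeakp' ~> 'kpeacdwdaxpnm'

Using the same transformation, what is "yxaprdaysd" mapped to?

The pattern: reverse the string, then swap each adjacent pair of characters (1↔2, 3↔4, ...).
On "yxaprdaysd": the first step gives "dsyadrpaxy", and the second then gives "sdayrdapyx".

sdayrdapyx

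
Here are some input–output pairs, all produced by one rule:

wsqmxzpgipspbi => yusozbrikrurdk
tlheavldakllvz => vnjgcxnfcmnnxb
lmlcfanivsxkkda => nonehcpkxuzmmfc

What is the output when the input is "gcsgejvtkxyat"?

ieuiglxvmzacv

What's happening: shift every letter 2 places forward in the alphabet (wrapping around).
Doing the same to "gcsgejvtkxyat": "ieuiglxvmzacv".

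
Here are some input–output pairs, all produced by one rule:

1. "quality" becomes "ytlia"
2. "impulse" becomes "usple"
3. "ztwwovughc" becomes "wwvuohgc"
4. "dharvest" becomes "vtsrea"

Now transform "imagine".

nigea

The pattern: delete the first 2 characters, then sort the characters into reverse alphabetical order.
For "imagine", step one produces "agine"; step two turns that into "nigea".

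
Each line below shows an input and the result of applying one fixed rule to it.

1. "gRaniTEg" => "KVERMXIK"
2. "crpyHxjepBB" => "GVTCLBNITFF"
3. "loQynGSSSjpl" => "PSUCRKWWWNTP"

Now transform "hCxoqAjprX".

LGBSUENTVB

In each case the input is transformed by: shift every letter 4 places forward in the alphabet (wrapping around), then convert every letter to uppercase.
Working it through for "hCxoqAjprX": intermediate "lGbsuEntvB", final "LGBSUENTVB".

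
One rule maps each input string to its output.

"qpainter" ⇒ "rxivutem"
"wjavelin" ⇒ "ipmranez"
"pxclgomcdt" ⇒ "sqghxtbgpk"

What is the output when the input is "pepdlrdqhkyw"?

hulocatithpv

The rule is to shift every letter 4 places forward in the alphabet (wrapping around), then swap the front and back halves of the string.
Applying both steps to "pepdlrdqhkyw": "tithpvhuloca", then "hulocatithpv".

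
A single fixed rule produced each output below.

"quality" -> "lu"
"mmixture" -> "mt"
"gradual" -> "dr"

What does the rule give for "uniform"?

Looking at the pairs, the operation is to sort the characters into alphabetical order, then keep one character in every 3, starting at position 3 (positions 3rd, 6th, 9th, ...).
Applying both steps to "uniform": "fimnoru", then "mr".

mr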